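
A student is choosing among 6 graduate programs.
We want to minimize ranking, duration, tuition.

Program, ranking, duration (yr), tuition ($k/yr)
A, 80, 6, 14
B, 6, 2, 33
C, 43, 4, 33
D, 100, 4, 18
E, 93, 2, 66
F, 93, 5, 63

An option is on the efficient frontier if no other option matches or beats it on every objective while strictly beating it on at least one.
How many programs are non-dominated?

A: not dominated (best tuition).
B: not dominated (best ranking).
C: dominated by B (ranking 6≤43, duration 2≤4, tuition 33≤33).
D: not dominated.
E: dominated by B (ranking 6≤93, duration 2≤2, tuition 33≤66).
F: dominated by B (ranking 6≤93, duration 2≤5, tuition 33≤63).
Pareto-optimal: A, B, D → 3.

3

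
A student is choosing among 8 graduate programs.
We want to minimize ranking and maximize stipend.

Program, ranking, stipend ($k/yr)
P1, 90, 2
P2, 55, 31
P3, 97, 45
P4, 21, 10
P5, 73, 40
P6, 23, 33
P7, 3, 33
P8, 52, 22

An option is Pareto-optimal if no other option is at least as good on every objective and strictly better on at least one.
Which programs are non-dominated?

P1: dominated by P2 (ranking 55≤90, stipend 31≥2).
P2: dominated by P6 (ranking 23≤55, stipend 33≥31).
P3: not dominated (best stipend).
P4: dominated by P7 (ranking 3≤21, stipend 33≥10).
P5: not dominated.
P6: dominated by P7 (ranking 3≤23, stipend 33≥33).
P7: not dominated (best ranking).
P8: dominated by P6 (ranking 23≤52, stipend 33≥22).

P3, P5, P7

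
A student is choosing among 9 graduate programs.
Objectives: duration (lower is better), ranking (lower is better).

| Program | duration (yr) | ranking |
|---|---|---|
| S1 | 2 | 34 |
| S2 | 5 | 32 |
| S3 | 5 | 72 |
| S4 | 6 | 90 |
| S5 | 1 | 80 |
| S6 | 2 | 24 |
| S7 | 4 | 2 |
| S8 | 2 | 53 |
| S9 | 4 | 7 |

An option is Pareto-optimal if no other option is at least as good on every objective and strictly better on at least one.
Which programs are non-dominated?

S5, S6, S7

S1: dominated by S6 (duration 2≤2, ranking 24≤34).
S2: dominated by S6 (duration 2≤5, ranking 24≤32).
S3: dominated by S1 (duration 2≤5, ranking 34≤72).
S4: dominated by S1 (duration 2≤6, ranking 34≤90).
S5: not dominated (best duration).
S6: not dominated.
S7: not dominated (best ranking).
S8: dominated by S1 (duration 2≤2, ranking 34≤53).
S9: dominated by S7 (duration 4≤4, ranking 2≤7).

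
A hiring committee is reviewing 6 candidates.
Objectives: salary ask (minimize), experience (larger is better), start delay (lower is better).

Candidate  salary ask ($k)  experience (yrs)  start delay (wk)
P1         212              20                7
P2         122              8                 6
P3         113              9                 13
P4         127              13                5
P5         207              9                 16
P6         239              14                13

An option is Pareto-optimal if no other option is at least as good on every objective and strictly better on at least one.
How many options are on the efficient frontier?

4

P1: not dominated (best experience).
P2: not dominated.
P3: not dominated (best salary ask).
P4: not dominated (best start delay).
P5: dominated by P3 (salary ask 113≤207, experience 9≥9, start delay 13≤16).
P6: dominated by P1 (salary ask 212≤239, experience 20≥14, start delay 7≤13).
Pareto-optimal: P1, P2, P3, P4 → 4.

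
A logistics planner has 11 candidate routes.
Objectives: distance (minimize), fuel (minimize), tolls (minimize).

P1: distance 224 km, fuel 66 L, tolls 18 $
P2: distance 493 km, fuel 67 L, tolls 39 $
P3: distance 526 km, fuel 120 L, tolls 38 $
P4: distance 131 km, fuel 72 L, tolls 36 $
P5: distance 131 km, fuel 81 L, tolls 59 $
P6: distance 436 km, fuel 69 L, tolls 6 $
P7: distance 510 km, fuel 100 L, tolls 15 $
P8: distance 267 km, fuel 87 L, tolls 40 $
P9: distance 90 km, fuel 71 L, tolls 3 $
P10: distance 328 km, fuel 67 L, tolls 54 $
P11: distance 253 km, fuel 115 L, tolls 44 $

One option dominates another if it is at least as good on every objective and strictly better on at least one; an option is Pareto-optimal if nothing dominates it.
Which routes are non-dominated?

P1, P6, P9

P1: not dominated (best fuel).
P2: dominated by P1 (distance 224≤493, fuel 66≤67, tolls 18≤39).
P3: dominated by P1 (distance 224≤526, fuel 66≤120, tolls 18≤38).
P4: dominated by P9 (distance 90≤131, fuel 71≤72, tolls 3≤36).
P5: dominated by P4 (distance 131≤131, fuel 72≤81, tolls 36≤59).
P6: not dominated.
P7: dominated by P6 (distance 436≤510, fuel 69≤100, tolls 6≤15).
P8: dominated by P1 (distance 224≤267, fuel 66≤87, tolls 18≤40).
P9: not dominated (best distance).
P10: dominated by P1 (distance 224≤328, fuel 66≤67, tolls 18≤54).
P11: dominated by P1 (distance 224≤253, fuel 66≤115, tolls 18≤44).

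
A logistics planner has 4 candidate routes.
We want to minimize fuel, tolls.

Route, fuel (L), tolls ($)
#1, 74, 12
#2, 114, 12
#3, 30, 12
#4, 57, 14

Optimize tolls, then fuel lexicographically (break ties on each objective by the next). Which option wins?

First minimize tolls: best is 12, kept {#1, #2, #3}.
Then minimize fuel: best is 30, kept {#3}.

#3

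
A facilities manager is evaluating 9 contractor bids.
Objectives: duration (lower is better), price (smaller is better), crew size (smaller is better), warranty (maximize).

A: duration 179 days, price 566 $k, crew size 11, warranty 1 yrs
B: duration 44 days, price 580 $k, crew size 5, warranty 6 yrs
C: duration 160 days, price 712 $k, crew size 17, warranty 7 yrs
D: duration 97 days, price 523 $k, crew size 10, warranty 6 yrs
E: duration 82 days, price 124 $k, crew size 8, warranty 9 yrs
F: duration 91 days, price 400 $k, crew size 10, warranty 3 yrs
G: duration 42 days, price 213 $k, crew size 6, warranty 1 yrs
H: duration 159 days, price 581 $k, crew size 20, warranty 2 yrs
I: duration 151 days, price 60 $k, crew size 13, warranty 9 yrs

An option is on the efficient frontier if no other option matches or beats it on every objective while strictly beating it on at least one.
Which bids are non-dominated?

B, E, G, I

A: dominated by D (duration 97≤179, price 523≤566, crew size 10≤11, warranty 6≥1).
B: not dominated (best crew size).
C: dominated by E (duration 82≤160, price 124≤712, crew size 8≤17, warranty 9≥7).
D: dominated by E (duration 82≤97, price 124≤523, crew size 8≤10, warranty 9≥6).
E: not dominated.
F: dominated by E (duration 82≤91, price 124≤400, crew size 8≤10, warranty 9≥3).
G: not dominated (best duration).
H: dominated by B (duration 44≤159, price 580≤581, crew size 5≤20, warranty 6≥2).
I: not dominated (best price).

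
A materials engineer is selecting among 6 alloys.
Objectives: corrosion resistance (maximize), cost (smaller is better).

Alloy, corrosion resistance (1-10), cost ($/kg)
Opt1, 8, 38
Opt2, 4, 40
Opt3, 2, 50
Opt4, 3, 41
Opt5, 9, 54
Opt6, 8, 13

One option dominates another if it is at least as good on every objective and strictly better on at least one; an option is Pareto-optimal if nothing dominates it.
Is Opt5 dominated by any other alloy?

No

Opt1: worse on corrosion resistance (8 vs 9).
Opt2: worse on corrosion resistance (4 vs 9).
Opt3: worse on corrosion resistance (2 vs 9).
Opt4: worse on corrosion resistance (3 vs 9).
Opt6: worse on corrosion resistance (8 vs 9).
No option is at least as good as Opt5 on every objective and strictly better on one.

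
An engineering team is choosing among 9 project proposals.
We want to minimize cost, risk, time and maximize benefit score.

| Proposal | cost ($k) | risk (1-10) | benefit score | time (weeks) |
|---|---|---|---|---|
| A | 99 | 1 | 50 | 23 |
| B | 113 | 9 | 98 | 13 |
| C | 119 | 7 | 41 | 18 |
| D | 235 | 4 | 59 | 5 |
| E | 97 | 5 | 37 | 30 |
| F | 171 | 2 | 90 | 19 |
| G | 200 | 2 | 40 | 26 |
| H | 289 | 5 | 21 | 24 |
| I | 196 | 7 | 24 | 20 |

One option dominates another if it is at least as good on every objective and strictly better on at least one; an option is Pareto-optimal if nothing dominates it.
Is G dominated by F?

Yes

F vs G: cost 171≤200, risk 2≤2, benefit score 90≥40, time 19≤26 — F is at least as good on every objective with at least one strict improvement.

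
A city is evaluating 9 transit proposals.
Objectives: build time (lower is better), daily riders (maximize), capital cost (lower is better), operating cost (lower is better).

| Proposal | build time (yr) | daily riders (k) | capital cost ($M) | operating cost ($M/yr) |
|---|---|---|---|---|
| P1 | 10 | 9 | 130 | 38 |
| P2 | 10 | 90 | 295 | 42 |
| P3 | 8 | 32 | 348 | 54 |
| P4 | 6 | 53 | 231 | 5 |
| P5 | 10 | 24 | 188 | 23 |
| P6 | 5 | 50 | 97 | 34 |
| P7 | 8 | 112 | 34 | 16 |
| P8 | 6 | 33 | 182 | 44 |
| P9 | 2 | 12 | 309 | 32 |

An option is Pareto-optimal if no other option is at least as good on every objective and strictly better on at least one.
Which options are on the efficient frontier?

P4, P6, P7, P9

P1: dominated by P6 (build time 5≤10, daily riders 50≥9, capital cost 97≤130, operating cost 34≤38).
P2: dominated by P7 (build time 8≤10, daily riders 112≥90, capital cost 34≤295, operating cost 16≤42).
P3: dominated by P4 (build time 6≤8, daily riders 53≥32, capital cost 231≤348, operating cost 5≤54).
P4: not dominated (best operating cost).
P5: dominated by P7 (build time 8≤10, daily riders 112≥24, capital cost 34≤188, operating cost 16≤23).
P6: not dominated.
P7: not dominated (best daily riders).
P8: dominated by P6 (build time 5≤6, daily riders 50≥33, capital cost 97≤182, operating cost 34≤44).
P9: not dominated (best build time).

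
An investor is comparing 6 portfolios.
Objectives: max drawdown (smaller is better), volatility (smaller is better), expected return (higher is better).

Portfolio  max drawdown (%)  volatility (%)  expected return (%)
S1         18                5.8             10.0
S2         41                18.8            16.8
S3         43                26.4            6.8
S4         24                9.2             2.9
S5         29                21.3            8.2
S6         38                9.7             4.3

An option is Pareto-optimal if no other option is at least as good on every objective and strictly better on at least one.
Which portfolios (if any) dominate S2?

none

S1: worse on expected return (10.0 vs 16.8).
S3: worse on max drawdown (43 vs 41).
S4: worse on expected return (2.9 vs 16.8).
S5: worse on volatility (21.3 vs 18.8).
S6: worse on expected return (4.3 vs 16.8).
No option dominates S2.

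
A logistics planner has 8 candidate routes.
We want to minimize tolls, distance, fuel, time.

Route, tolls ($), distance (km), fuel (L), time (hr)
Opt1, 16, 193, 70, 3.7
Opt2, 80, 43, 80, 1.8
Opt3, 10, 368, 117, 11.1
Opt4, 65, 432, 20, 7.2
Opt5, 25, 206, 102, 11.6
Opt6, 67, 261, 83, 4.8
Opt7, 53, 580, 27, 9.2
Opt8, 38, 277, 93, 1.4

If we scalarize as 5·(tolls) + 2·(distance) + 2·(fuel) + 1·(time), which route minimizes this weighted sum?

Opt1

Opt1: 5·16 + 2·193 + 2·70 + 1·3.7 = 609.7
Opt2: 5·80 + 2·43 + 2·80 + 1·1.8 = 647.8
Opt3: 5·10 + 2·368 + 2·117 + 1·11.1 = 1031.1
Opt4: 5·65 + 2·432 + 2·20 + 1·7.2 = 1236.2
Opt5: 5·25 + 2·206 + 2·102 + 1·11.6 = 752.6
Opt6: 5·67 + 2·261 + 2·83 + 1·4.8 = 1027.8
Opt7: 5·53 + 2·580 + 2·27 + 1·9.2 = 1488.2
Opt8: 5·38 + 2·277 + 2·93 + 1·1.4 = 931.4
Lowest: Opt1 at 609.7.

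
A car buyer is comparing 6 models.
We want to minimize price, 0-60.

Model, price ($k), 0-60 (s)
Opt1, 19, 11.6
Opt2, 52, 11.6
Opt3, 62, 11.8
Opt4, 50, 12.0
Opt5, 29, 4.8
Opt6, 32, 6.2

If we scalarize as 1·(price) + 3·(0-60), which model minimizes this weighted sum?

Opt5

Opt1: 1·19 + 3·11.6 = 53.8
Opt2: 1·52 + 3·11.6 = 86.8
Opt3: 1·62 + 3·11.8 = 97.4
Opt4: 1·50 + 3·12.0 = 86.0
Opt5: 1·29 + 3·4.8 = 43.4
Opt6: 1·32 + 3·6.2 = 50.6
Lowest: Opt5 at 43.4.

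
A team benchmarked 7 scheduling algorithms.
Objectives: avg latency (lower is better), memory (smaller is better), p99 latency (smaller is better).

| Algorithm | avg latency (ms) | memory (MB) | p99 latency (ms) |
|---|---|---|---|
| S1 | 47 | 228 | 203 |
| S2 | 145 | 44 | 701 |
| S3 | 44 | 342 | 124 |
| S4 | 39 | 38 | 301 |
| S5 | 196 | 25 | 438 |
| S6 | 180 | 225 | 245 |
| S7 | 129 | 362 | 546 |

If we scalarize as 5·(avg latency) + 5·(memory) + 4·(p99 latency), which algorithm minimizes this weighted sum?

S4

S1: 5·47 + 5·228 + 4·203 = 2187
S2: 5·145 + 5·44 + 4·701 = 3749
S3: 5·44 + 5·342 + 4·124 = 2426
S4: 5·39 + 5·38 + 4·301 = 1589
S5: 5·196 + 5·25 + 4·438 = 2857
S6: 5·180 + 5·225 + 4·245 = 3005
S7: 5·129 + 5·362 + 4·546 = 4639
Lowest: S4 at 1589.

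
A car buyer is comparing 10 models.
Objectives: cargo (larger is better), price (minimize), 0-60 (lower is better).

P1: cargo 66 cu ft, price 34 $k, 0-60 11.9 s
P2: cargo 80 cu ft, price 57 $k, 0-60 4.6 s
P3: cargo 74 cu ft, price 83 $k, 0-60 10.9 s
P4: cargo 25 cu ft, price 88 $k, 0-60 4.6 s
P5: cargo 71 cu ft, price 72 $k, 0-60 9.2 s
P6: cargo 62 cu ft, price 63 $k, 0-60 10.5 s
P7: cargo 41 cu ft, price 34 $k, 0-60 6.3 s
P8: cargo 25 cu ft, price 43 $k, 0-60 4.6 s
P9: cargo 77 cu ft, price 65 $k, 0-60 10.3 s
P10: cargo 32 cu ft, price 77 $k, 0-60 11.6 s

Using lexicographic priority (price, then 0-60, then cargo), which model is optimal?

P7

First minimize price: best is 34, kept {P1, P7}.
Then minimize 0-60: best is 6.3, kept {P7}.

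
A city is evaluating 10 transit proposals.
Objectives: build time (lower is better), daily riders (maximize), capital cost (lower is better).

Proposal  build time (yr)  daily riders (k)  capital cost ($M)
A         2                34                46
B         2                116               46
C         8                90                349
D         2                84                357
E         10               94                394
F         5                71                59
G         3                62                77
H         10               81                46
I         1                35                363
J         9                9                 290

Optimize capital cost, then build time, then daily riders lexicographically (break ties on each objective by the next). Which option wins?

First minimize capital cost: best is 46, kept {A, B, H}.
Then minimize build time: best is 2, kept {A, B}.
Then maximize daily riders: best is 116, kept {B}.

B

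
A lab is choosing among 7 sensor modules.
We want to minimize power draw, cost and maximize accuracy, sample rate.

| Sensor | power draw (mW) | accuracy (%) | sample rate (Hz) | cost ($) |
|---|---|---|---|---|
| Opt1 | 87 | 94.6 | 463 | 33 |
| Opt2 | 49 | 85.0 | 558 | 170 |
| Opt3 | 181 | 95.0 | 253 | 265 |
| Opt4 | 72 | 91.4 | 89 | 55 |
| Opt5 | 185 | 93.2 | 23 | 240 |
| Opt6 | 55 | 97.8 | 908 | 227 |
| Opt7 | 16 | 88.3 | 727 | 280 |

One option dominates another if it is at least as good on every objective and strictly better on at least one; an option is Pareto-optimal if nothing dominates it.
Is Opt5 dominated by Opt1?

Opt1 vs Opt5: power draw 87≤185, accuracy 94.6≥93.2, sample rate 463≥23, cost 33≤240 — Opt1 is at least as good on every objective with at least one strict improvement.

Yes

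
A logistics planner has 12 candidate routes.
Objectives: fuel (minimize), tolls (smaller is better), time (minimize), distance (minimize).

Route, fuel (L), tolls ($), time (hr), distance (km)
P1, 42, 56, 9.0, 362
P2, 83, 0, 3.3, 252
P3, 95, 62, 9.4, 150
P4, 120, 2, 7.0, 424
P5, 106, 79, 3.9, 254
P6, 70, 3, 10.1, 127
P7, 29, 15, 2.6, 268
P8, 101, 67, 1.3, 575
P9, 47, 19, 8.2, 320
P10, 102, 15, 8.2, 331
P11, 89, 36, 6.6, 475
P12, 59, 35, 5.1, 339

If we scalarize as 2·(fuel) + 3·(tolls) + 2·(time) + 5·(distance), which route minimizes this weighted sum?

P1: 2·42 + 3·56 + 2·9.0 + 5·362 = 2080.0
P2: 2·83 + 3·0 + 2·3.3 + 5·252 = 1432.6
P3: 2·95 + 3·62 + 2·9.4 + 5·150 = 1144.8
P4: 2·120 + 3·2 + 2·7.0 + 5·424 = 2380.0
P5: 2·106 + 3·79 + 2·3.9 + 5·254 = 1726.8
P6: 2·70 + 3·3 + 2·10.1 + 5·127 = 804.2
P7: 2·29 + 3·15 + 2·2.6 + 5·268 = 1448.2
P8: 2·101 + 3·67 + 2·1.3 + 5·575 = 3280.6
P9: 2·47 + 3·19 + 2·8.2 + 5·320 = 1767.4
P10: 2·102 + 3·15 + 2·8.2 + 5·331 = 1920.4
P11: 2·89 + 3·36 + 2·6.6 + 5·475 = 2674.2
P12: 2·59 + 3·35 + 2·5.1 + 5·339 = 1928.2
Lowest: P6 at 804.2.

P6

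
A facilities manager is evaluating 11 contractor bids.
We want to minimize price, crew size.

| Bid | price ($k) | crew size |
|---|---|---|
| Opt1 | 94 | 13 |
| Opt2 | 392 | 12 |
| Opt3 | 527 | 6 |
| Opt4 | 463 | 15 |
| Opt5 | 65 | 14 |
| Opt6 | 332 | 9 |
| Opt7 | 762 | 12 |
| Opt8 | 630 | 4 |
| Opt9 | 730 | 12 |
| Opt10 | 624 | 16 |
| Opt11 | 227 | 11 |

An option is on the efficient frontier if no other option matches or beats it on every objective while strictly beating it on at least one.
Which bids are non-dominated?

Opt1, Opt3, Opt5, Opt6, Opt8, Opt11

Opt1: not dominated.
Opt2: dominated by Opt6 (price 332≤392, crew size 9≤12).
Opt3: not dominated.
Opt4: dominated by Opt1 (price 94≤463, crew size 13≤15).
Opt5: not dominated (best price).
Opt6: not dominated.
Opt7: dominated by Opt2 (price 392≤762, crew size 12≤12).
Opt8: not dominated (best crew size).
Opt9: dominated by Opt2 (price 392≤730, crew size 12≤12).
Opt10: dominated by Opt1 (price 94≤624, crew size 13≤16).
Opt11: not dominated.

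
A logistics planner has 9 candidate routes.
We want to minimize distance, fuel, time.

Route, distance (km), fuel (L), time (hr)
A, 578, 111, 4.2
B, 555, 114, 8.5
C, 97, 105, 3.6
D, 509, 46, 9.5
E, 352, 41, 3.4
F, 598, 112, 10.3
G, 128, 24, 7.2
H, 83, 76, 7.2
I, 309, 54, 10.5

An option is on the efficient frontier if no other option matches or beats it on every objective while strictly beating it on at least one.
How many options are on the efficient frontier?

4

A: dominated by C (distance 97≤578, fuel 105≤111, time 3.6≤4.2).
B: dominated by C (distance 97≤555, fuel 105≤114, time 3.6≤8.5).
C: not dominated.
D: dominated by E (distance 352≤509, fuel 41≤46, time 3.4≤9.5).
E: not dominated (best time).
F: dominated by A (distance 578≤598, fuel 111≤112, time 4.2≤10.3).
G: not dominated (best fuel).
H: not dominated (best distance).
I: dominated by G (distance 128≤309, fuel 24≤54, time 7.2≤10.5).
Pareto-optimal: C, E, G, H → 4.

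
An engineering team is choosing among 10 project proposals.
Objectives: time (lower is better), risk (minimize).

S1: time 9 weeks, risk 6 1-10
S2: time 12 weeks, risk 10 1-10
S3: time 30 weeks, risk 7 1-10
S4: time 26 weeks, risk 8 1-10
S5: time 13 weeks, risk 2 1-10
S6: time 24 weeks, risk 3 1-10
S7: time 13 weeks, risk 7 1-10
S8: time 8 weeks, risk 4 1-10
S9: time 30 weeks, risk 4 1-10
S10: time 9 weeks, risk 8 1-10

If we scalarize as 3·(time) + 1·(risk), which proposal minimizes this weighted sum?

S1: 3·9 + 1·6 = 33
S2: 3·12 + 1·10 = 46
S3: 3·30 + 1·7 = 97
S4: 3·26 + 1·8 = 86
S5: 3·13 + 1·2 = 41
S6: 3·24 + 1·3 = 75
S7: 3·13 + 1·7 = 46
S8: 3·8 + 1·4 = 28
S9: 3·30 + 1·4 = 94
S10: 3·9 + 1·8 = 35
Lowest: S8 at 28.

S8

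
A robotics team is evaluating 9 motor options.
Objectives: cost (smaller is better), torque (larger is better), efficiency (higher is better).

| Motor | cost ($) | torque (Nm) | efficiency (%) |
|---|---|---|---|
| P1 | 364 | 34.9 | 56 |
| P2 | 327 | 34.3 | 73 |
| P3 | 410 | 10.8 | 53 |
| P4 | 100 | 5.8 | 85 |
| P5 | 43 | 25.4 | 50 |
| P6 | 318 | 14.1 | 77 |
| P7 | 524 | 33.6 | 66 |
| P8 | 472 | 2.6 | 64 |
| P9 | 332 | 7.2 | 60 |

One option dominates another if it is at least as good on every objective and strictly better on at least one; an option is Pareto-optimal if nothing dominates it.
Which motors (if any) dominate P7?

P2

P2: cost 327≤524, torque 34.3≥33.6, efficiency 73≥66 — dominates P7.
Others (P1, P3, P4, P5, P6, P8, P9) are each worse than P7 on at least one objective.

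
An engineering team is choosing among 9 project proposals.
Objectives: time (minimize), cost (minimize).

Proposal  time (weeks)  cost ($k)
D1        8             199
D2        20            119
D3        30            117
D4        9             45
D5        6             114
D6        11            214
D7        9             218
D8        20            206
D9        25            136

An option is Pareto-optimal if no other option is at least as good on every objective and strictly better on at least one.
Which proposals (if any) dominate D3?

D4, D5

D4: time 9≤30, cost 45≤117 — dominates D3.
D5: time 6≤30, cost 114≤117 — dominates D3.
Others (D1, D2, D6, D7, D8, D9) are each worse than D3 on at least one objective.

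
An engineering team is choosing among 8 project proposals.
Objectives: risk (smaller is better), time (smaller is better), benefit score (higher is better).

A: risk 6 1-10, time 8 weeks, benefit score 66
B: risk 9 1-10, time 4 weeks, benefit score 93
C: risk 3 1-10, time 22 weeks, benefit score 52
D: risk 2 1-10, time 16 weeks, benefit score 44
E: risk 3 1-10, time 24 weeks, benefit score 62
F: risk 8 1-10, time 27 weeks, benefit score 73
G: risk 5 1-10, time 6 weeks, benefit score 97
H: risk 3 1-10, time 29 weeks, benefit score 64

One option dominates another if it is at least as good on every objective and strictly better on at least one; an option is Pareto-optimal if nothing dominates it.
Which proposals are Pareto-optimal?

A: dominated by G (risk 5≤6, time 6≤8, benefit score 97≥66).
B: not dominated (best time).
C: not dominated.
D: not dominated (best risk).
E: not dominated.
F: dominated by G (risk 5≤8, time 6≤27, benefit score 97≥73).
G: not dominated (best benefit score).
H: not dominated.

B, C, D, E, G, H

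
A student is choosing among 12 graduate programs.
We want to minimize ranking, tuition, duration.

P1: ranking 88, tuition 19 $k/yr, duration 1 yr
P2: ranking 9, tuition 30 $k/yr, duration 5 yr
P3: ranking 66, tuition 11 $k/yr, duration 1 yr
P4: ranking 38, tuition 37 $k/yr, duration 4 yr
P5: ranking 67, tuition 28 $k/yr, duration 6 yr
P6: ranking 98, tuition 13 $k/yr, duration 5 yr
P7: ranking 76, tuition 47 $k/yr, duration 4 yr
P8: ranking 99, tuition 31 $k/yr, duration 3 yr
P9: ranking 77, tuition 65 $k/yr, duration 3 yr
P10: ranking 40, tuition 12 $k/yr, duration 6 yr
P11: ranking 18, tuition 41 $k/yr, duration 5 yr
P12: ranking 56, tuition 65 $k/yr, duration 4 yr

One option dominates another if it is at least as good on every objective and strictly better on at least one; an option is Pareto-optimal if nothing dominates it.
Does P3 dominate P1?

Yes

P3 vs P1: ranking 66≤88, tuition 11≤19, duration 1≤1 — P3 is at least as good on every objective with at least one strict improvement.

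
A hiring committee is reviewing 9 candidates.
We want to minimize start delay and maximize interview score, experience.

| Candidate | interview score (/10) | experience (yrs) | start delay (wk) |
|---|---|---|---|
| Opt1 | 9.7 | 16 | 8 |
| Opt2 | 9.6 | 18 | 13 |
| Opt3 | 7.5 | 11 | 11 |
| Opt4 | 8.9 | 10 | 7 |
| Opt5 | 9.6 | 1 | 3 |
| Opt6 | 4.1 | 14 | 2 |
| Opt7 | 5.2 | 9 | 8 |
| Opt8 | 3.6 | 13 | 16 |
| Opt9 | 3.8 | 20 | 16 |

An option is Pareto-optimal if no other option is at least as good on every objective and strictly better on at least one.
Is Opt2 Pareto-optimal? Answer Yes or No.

Yes

Opt1: worse on experience (16 vs 18).
Opt3: worse on interview score (7.5 vs 9.6).
Opt4: worse on interview score (8.9 vs 9.6).
Opt5: worse on experience (1 vs 18).
Opt6: worse on interview score (4.1 vs 9.6).
Opt7: worse on interview score (5.2 vs 9.6).
Opt8: worse on interview score (3.6 vs 9.6).
Opt9: worse on interview score (3.8 vs 9.6).
No option is at least as good as Opt2 on every objective and strictly better on one.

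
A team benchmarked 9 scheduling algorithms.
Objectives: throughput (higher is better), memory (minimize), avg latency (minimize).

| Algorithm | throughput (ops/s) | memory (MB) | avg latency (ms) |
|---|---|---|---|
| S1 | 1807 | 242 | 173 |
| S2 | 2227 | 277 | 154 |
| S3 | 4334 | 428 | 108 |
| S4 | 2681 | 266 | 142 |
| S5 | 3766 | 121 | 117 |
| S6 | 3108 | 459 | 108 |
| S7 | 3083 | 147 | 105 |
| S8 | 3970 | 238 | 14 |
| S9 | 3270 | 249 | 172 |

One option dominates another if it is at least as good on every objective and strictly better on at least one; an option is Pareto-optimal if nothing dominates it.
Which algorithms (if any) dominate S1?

S5: throughput 3766≥1807, memory 121≤242, avg latency 117≤173 — dominates S1.
S7: throughput 3083≥1807, memory 147≤242, avg latency 105≤173 — dominates S1.
S8: throughput 3970≥1807, memory 238≤242, avg latency 14≤173 — dominates S1.
Others (S2, S3, S4, S6, S9) are each worse than S1 on at least one objective.

S5, S7, S8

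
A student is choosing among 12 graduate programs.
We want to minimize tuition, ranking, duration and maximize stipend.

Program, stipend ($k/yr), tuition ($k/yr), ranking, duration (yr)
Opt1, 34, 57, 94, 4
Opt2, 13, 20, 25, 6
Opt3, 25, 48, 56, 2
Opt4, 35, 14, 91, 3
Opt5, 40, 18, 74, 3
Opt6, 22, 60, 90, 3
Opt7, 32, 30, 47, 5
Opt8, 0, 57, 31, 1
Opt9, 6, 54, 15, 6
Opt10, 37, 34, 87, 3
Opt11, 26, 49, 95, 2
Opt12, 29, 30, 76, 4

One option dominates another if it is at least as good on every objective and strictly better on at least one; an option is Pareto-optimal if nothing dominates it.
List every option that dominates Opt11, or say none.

Opt1: worse on tuition (57 vs 49).
Opt2: worse on stipend (13 vs 26).
Opt3: worse on stipend (25 vs 26).
Opt4: worse on duration (3 vs 2).
Opt5: worse on duration (3 vs 2).
Opt6: worse on stipend (22 vs 26).
Opt7: worse on duration (5 vs 2).
Opt8: worse on stipend (0 vs 26).
Opt9: worse on stipend (6 vs 26).
Opt10: worse on duration (3 vs 2).
Opt12: worse on duration (4 vs 2).
No option dominates Opt11.

none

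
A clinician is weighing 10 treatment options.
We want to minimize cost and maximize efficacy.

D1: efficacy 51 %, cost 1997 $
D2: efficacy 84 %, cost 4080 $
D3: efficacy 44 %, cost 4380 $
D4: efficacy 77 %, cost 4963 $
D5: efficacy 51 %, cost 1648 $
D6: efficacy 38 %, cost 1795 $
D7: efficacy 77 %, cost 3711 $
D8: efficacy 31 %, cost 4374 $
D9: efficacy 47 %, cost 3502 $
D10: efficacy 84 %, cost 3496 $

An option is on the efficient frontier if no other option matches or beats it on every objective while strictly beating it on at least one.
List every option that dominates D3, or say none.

D1, D2, D5, D7, D9, D10

D1: efficacy 51≥44, cost 1997≤4380 — dominates D3.
D2: efficacy 84≥44, cost 4080≤4380 — dominates D3.
D5: efficacy 51≥44, cost 1648≤4380 — dominates D3.
D7: efficacy 77≥44, cost 3711≤4380 — dominates D3.
D9: efficacy 47≥44, cost 3502≤4380 — dominates D3.
D10: efficacy 84≥44, cost 3496≤4380 — dominates D3.
Others (D4, D6, D8) are each worse than D3 on at least one objective.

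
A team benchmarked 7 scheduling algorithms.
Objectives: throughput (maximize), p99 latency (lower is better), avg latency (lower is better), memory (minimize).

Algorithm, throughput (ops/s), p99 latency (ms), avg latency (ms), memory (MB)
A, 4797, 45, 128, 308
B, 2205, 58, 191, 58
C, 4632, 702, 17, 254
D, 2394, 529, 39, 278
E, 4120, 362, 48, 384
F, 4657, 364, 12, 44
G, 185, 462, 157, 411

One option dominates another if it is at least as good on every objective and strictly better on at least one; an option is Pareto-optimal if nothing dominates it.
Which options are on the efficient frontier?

A: not dominated (best throughput).
B: not dominated.
C: dominated by F (throughput 4657≥4632, p99 latency 364≤702, avg latency 12≤17, memory 44≤254).
D: dominated by F (throughput 4657≥2394, p99 latency 364≤529, avg latency 12≤39, memory 44≤278).
E: not dominated.
F: not dominated (best avg latency).
G: dominated by A (throughput 4797≥185, p99 latency 45≤462, avg latency 128≤157, memory 308≤411).

A, B, E, F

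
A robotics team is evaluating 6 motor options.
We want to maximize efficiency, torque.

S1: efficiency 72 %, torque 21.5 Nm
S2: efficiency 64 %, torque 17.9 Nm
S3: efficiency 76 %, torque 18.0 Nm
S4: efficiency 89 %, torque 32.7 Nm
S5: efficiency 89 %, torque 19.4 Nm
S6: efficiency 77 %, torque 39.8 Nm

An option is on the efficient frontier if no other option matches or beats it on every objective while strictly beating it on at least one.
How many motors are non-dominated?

2

S1: dominated by S4 (efficiency 89≥72, torque 32.7≥21.5).
S2: dominated by S1 (efficiency 72≥64, torque 21.5≥17.9).
S3: dominated by S4 (efficiency 89≥76, torque 32.7≥18.0).
S4: not dominated.
S5: dominated by S4 (efficiency 89≥89, torque 32.7≥19.4).
S6: not dominated (best torque).
Pareto-optimal: S4, S6 → 2.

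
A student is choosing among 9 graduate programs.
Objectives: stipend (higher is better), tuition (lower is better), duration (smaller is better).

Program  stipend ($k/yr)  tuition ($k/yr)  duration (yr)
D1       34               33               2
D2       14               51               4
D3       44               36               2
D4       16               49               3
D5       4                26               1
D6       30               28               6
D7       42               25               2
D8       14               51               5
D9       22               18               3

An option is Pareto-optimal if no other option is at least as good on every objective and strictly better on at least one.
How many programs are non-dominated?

D1: dominated by D7 (stipend 42≥34, tuition 25≤33, duration 2≤2).
D2: dominated by D1 (stipend 34≥14, tuition 33≤51, duration 2≤4).
D3: not dominated (best stipend).
D4: dominated by D1 (stipend 34≥16, tuition 33≤49, duration 2≤3).
D5: not dominated (best duration).
D6: dominated by D7 (stipend 42≥30, tuition 25≤28, duration 2≤6).
D7: not dominated.
D8: dominated by D1 (stipend 34≥14, tuition 33≤51, duration 2≤5).
D9: not dominated (best tuition).
Pareto-optimal: D3, D5, D7, D9 → 4.

4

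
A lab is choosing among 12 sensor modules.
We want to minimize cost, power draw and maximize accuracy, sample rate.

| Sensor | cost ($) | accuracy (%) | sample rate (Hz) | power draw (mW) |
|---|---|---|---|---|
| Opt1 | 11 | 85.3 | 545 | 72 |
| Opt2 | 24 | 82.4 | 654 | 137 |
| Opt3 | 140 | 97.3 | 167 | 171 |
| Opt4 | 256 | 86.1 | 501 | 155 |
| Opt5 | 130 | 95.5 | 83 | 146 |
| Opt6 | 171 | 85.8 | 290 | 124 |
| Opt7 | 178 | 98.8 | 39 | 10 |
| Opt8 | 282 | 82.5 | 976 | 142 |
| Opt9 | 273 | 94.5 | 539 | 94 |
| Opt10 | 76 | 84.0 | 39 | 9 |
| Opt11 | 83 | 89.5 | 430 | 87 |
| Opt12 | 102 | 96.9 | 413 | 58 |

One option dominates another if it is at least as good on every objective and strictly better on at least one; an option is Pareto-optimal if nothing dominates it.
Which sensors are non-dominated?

Opt1, Opt2, Opt3, Opt4, Opt7, Opt8, Opt9, Opt10, Opt11, Opt12

Opt1: not dominated (best cost).
Opt2: not dominated.
Opt3: not dominated.
Opt4: not dominated.
Opt5: dominated by Opt12 (cost 102≤130, accuracy 96.9≥95.5, sample rate 413≥83, power draw 58≤146).
Opt6: dominated by Opt11 (cost 83≤171, accuracy 89.5≥85.8, sample rate 430≥290, power draw 87≤124).
Opt7: not dominated (best accuracy).
Opt8: not dominated (best sample rate).
Opt9: not dominated.
Opt10: not dominated (best power draw).
Opt11: not dominated.
Opt12: not dominated.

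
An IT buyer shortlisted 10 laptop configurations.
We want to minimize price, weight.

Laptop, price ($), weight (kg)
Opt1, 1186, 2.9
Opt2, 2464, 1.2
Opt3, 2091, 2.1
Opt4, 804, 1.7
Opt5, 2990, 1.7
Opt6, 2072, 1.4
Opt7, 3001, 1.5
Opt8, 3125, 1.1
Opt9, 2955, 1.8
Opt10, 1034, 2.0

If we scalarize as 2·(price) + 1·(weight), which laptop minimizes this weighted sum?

Opt1: 2·1186 + 1·2.9 = 2374.9
Opt2: 2·2464 + 1·1.2 = 4929.2
Opt3: 2·2091 + 1·2.1 = 4184.1
Opt4: 2·804 + 1·1.7 = 1609.7
Opt5: 2·2990 + 1·1.7 = 5981.7
Opt6: 2·2072 + 1·1.4 = 4145.4
Opt7: 2·3001 + 1·1.5 = 6003.5
Opt8: 2·3125 + 1·1.1 = 6251.1
Opt9: 2·2955 + 1·1.8 = 5911.8
Opt10: 2·1034 + 1·2.0 = 2070.0
Lowest: Opt4 at 1609.7.

Opt4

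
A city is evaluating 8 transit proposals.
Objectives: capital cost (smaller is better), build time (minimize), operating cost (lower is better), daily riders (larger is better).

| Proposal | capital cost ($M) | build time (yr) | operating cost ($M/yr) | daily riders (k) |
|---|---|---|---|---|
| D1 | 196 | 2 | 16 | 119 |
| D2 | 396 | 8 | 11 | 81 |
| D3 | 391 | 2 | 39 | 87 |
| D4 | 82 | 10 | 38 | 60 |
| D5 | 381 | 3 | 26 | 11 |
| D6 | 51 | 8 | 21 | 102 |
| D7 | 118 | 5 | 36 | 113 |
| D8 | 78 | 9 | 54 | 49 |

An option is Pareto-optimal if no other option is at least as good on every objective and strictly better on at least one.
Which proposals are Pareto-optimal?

D1: not dominated (best daily riders).
D2: not dominated (best operating cost).
D3: dominated by D1 (capital cost 196≤391, build time 2≤2, operating cost 16≤39, daily riders 119≥87).
D4: dominated by D6 (capital cost 51≤82, build time 8≤10, operating cost 21≤38, daily riders 102≥60).
D5: dominated by D1 (capital cost 196≤381, build time 2≤3, operating cost 16≤26, daily riders 119≥11).
D6: not dominated (best capital cost).
D7: not dominated.
D8: dominated by D6 (capital cost 51≤78, build time 8≤9, operating cost 21≤54, daily riders 102≥49).

D1, D2, D6, D7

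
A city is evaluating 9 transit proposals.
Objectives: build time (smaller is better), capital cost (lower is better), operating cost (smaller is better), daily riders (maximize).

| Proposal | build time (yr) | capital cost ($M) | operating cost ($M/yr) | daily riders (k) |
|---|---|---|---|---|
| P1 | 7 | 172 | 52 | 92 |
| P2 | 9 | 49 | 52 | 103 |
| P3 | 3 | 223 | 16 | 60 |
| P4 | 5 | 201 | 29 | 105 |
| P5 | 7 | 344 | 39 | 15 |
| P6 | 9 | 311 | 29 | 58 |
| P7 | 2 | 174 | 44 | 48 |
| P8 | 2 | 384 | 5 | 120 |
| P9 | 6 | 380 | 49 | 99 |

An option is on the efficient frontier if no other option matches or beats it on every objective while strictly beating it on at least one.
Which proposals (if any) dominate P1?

none

P2: worse on build time (9 vs 7).
P3: worse on capital cost (223 vs 172).
P4: worse on capital cost (201 vs 172).
P5: worse on capital cost (344 vs 172).
P6: worse on build time (9 vs 7).
P7: worse on capital cost (174 vs 172).
P8: worse on capital cost (384 vs 172).
P9: worse on capital cost (380 vs 172).
No option dominates P1.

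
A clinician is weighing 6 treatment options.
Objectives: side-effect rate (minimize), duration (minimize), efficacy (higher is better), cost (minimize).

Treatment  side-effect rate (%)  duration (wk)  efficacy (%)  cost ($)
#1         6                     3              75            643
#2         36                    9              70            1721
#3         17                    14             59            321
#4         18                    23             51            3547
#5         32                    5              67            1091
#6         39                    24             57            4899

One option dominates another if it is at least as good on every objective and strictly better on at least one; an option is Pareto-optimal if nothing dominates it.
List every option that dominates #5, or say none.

#1: side-effect rate 6≤32, duration 3≤5, efficacy 75≥67, cost 643≤1091 — dominates #5.
Others (#2, #3, #4, #6) are each worse than #5 on at least one objective.

#1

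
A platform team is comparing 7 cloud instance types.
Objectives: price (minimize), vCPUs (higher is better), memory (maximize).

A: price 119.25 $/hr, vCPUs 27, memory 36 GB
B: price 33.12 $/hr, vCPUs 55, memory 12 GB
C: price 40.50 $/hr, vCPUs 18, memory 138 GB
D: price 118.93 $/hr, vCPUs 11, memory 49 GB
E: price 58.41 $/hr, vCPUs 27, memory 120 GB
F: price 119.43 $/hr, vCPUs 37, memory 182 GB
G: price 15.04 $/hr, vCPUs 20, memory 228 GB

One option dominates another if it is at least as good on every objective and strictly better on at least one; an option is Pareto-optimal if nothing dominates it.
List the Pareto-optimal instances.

B, E, F, G

A: dominated by E (price 58.41≤119.25, vCPUs 27≥27, memory 120≥36).
B: not dominated (best vCPUs).
C: dominated by G (price 15.04≤40.50, vCPUs 20≥18, memory 228≥138).
D: dominated by C (price 40.50≤118.93, vCPUs 18≥11, memory 138≥49).
E: not dominated.
F: not dominated.
G: not dominated (best price).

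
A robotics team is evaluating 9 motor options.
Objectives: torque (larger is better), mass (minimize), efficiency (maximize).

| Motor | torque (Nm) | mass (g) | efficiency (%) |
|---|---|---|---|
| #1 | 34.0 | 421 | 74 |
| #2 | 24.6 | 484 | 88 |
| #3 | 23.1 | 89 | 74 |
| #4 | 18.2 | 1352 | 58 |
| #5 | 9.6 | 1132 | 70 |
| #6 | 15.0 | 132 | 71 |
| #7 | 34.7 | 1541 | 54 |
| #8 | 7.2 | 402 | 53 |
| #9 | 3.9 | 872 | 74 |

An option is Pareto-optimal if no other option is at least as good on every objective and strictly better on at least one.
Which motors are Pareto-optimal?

#1, #2, #3, #7

#1: not dominated.
#2: not dominated (best efficiency).
#3: not dominated (best mass).
#4: dominated by #1 (torque 34.0≥18.2, mass 421≤1352, efficiency 74≥58).
#5: dominated by #1 (torque 34.0≥9.6, mass 421≤1132, efficiency 74≥70).
#6: dominated by #3 (torque 23.1≥15.0, mass 89≤132, efficiency 74≥71).
#7: not dominated (best torque).
#8: dominated by #3 (torque 23.1≥7.2, mass 89≤402, efficiency 74≥53).
#9: dominated by #1 (torque 34.0≥3.9, mass 421≤872, efficiency 74≥74).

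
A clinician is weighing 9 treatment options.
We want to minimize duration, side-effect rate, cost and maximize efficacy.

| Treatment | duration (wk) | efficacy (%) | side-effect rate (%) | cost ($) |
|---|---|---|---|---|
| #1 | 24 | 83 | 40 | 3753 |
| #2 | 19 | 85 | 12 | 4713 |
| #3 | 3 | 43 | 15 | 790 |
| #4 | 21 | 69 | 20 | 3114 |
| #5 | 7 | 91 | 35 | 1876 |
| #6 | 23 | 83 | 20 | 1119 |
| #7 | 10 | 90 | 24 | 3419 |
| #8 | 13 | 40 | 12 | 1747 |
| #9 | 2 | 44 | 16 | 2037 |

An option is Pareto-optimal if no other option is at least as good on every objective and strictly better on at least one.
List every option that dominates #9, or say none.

#1: worse on duration (24 vs 2).
#2: worse on duration (19 vs 2).
#3: worse on duration (3 vs 2).
#4: worse on duration (21 vs 2).
#5: worse on duration (7 vs 2).
#6: worse on duration (23 vs 2).
#7: worse on duration (10 vs 2).
#8: worse on duration (13 vs 2).
No option dominates #9.

none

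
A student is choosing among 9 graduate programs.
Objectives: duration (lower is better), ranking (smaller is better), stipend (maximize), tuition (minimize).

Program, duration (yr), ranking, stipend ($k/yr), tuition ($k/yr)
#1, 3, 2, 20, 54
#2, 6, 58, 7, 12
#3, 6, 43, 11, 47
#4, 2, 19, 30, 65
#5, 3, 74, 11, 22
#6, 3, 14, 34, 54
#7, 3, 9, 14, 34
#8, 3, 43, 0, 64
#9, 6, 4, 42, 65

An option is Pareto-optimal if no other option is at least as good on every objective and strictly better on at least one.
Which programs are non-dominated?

#1: not dominated (best ranking).
#2: not dominated (best tuition).
#3: dominated by #7 (duration 3≤6, ranking 9≤43, stipend 14≥11, tuition 34≤47).
#4: not dominated (best duration).
#5: not dominated.
#6: not dominated.
#7: not dominated.
#8: dominated by #1 (duration 3≤3, ranking 2≤43, stipend 20≥0, tuition 54≤64).
#9: not dominated (best stipend).

#1, #2, #4, #5, #6, #7, #9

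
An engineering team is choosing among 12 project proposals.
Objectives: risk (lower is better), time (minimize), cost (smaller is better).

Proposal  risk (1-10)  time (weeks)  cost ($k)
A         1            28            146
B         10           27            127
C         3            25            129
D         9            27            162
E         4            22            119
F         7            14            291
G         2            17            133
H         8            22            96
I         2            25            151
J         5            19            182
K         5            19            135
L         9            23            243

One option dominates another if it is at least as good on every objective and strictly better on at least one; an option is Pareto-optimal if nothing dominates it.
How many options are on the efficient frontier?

A: not dominated (best risk).
B: dominated by E (risk 4≤10, time 22≤27, cost 119≤127).
C: not dominated.
D: dominated by C (risk 3≤9, time 25≤27, cost 129≤162).
E: not dominated.
F: not dominated (best time).
G: not dominated.
H: not dominated (best cost).
I: dominated by G (risk 2≤2, time 17≤25, cost 133≤151).
J: dominated by G (risk 2≤5, time 17≤19, cost 133≤182).
K: dominated by G (risk 2≤5, time 17≤19, cost 133≤135).
L: dominated by E (risk 4≤9, time 22≤23, cost 119≤243).
Pareto-optimal: A, C, E, F, G, H → 6.

6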